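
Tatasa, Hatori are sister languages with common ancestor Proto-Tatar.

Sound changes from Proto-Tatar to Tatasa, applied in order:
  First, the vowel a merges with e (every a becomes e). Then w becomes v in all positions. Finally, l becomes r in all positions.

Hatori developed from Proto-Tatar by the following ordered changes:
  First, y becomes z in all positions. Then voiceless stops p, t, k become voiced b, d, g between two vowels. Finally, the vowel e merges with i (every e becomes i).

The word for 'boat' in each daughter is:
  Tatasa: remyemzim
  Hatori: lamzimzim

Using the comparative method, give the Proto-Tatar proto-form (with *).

*lamyemzim

Position 2: Tatasa has e, Hatori has a. Hatori preserves a here (none of its changes turn any other segment into a), so the proto-segment is *a.
Position 1: Tatasa has r, Hatori has l. Hatori preserves l here (none of its changes turn any other segment into l), so the proto-segment is *l.
Position 5: Tatasa has e, Hatori has i. Taking the neighbouring segments as reconstructed: Tatasa e could go back to *a or *e; Hatori i could go back to *e or *i — the one source consistent with every daughter is *e.
Verify the candidate proto-form against each daughter:
Tatasa: *lamyemzim
  lamyemzim → lemyemzim   [vowel merger]
  lemyemzim (rule 2 does not apply)
  lemyemzim → remyemzim   [unconditioned shift]
  giving Tatasa remyemzim.
Hatori: *lamyemzim > lamzemzim > lamzimzim  (by unconditioned shift, vowel merger)
Only *lamyemzim yields all of Tatasa remyemzim, Hatori lamzimzim.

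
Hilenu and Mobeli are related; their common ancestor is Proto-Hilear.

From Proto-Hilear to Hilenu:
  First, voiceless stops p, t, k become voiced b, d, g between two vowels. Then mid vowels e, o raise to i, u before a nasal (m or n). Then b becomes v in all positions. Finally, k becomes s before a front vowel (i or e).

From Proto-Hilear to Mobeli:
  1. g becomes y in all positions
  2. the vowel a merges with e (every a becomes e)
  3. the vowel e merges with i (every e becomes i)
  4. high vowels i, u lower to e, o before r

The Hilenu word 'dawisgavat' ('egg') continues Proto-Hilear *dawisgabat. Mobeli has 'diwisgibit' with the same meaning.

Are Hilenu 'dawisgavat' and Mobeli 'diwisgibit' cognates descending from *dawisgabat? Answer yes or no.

no

Derive the expected Mobeli reflex of *dawisgabat:
Mobeli: *dawisgabat > dawisyabat > dewisyebet > diwisyibit  (by unconditioned shift, vowel merger, vowel merger)
The regular Mobeli reflex would be 'diwisyibit', but the attested form is 'diwisgibit'. The correspondence is irregular, so they are not cognates (the Mobeli form has a different source).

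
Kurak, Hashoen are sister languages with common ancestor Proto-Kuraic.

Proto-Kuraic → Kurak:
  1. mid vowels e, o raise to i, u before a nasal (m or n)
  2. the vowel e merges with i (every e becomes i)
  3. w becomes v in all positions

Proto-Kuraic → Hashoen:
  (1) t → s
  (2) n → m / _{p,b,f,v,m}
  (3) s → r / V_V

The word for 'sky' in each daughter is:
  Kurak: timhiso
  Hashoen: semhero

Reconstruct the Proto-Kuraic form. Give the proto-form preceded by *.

Position 2: Kurak has i, Hashoen has e. Hashoen preserves e here (none of its changes turn any other segment into e), so the proto-segment is *e.
Position 6: Kurak has s, Hashoen has r. Kurak preserves s here (none of its changes turn any other segment into s), so the proto-segment is *s.
Position 1: Kurak has t, Hashoen has s. Kurak preserves t here (none of its changes turn any other segment into t), so the proto-segment is *t.
This points to *temheso. Verify forward in each daughter:
Kurak: start from *temheso.
  rule 1 (pre-nasal raising): temheso → timheso
  rule 2 (vowel merger): timheso → timhiso
  rule 3: no change — timhiso
  ⇒ Kurak timhiso
Hashoen: *temheso > semheso > semhero  (by unconditioned shift, rhotacism)
Only *temheso yields all of Kurak timhiso, Hashoen semhero.

*temheso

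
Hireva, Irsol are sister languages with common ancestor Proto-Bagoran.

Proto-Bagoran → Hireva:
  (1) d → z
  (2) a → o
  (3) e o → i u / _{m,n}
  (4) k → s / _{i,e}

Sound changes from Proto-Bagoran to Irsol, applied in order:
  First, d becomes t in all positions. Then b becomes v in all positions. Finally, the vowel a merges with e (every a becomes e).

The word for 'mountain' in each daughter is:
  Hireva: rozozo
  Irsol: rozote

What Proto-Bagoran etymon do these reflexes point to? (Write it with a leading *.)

*rozoda

Position 5: Hireva has z, Irsol has t. Taking the neighbouring segments as reconstructed: Hireva z could go back to *d or *z; Irsol t could go back to *t or *d — the one source consistent with every daughter is *d.
Position 6: Hireva has o, Irsol has e. Taking the neighbouring segments as reconstructed: Hireva o could go back to *a or *o; Irsol e could go back to *a or *e — the one source consistent with every daughter is *a.
This points to *rozoda. Verify forward in each daughter:
Hireva: *rozoda
  rozoda → rozoza   [unconditioned shift]
  rozoza → rozozo   [vowel merger]
  rozozo (rule 3 does not apply)
  rozozo (rule 4 does not apply)
  giving Hireva rozozo.
Irsol: *rozoda > rozota > rozote  (by unconditioned shift, vowel merger)
No other proto-form is consistent with every reflex, so the reconstruction is *rozoda.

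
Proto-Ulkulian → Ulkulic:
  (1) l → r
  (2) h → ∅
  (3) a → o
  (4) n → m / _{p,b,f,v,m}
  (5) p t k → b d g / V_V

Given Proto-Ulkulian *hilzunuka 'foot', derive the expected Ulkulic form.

irzunugo

Ulkulic: *hilzunuka > hirzunuka > irzunuka > irzunuko > irzunugo  (by unconditioned shift, h-loss, vowel merger, intervocalic voicing)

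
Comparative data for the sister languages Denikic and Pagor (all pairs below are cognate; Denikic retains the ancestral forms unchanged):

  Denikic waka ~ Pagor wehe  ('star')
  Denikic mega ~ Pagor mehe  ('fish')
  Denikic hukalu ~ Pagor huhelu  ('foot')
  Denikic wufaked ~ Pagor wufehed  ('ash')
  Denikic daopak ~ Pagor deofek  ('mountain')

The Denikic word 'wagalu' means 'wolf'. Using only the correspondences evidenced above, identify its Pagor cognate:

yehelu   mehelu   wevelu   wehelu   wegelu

wehelu

waka ~ wehe, hukalu ~ huhelu — Denikic a corresponds to Pagor e after a consonant, before a consonant other than r, m, n, p, b, f, v.
mega ~ mehe — Denikic g corresponds to Pagor h between vowels (before a back vowel).
Applying these to Denikic 'wagalu':
  wagalu → wegalu   (a→e after a consonant, before a consonant other than r, m, n, p, b, f, v)
  wegalu → wehalu   (g→h between vowels (before a back vowel))
  wehalu → wehelu   (a→e after a consonant, before a consonant other than r, m, n, p, b, f, v)
So the Pagor cognate is 'wehelu'.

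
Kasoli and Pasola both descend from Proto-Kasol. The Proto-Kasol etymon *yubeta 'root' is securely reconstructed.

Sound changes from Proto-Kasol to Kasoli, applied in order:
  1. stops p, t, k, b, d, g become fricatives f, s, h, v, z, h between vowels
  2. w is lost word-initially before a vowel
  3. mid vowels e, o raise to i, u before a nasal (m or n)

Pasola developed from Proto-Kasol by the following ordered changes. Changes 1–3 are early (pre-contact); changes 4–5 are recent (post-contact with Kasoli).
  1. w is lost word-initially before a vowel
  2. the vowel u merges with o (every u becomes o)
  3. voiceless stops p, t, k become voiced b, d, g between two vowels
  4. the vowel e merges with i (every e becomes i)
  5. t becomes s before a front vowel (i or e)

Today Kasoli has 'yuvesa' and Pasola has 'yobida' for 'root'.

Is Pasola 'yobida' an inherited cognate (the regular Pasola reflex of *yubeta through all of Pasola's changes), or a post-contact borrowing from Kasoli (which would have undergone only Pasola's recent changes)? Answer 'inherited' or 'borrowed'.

inherited

If inherited, *yubeta would pass through all of Pasola's changes:
Pasola: start from *yubeta.
  rule 1: no change — yubeta
  rule 2 (vowel merger): yubeta → yobeta
  rule 3 (intervocalic voicing): yobeta → yobeda
  rule 4 (vowel merger): yobeda → yobida
  rule 5: no change — yobida
  ⇒ Pasola yobida
If borrowed from Kasoli 'yuvesa' after the early changes, it would undergo only the recent ones:
  rule 4 (vowel merger): yuvesa → yuvisa
  rule 5 (palatalisation): no change (yuvisa)
  ⇒ as a loan: yuvisa
Pasola 'yobida' matches the inherited outcome exactly, so it is an inherited cognate, not a loan.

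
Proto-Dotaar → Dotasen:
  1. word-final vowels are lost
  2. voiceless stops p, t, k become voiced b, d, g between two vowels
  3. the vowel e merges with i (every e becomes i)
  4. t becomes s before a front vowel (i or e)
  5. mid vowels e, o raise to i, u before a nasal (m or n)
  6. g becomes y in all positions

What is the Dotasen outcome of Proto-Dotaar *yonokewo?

Dotasen: start from *yonokewo.
  rule 1 (apocope): yonokewo → yonokew
  rule 2 (intervocalic voicing): yonokew → yonogew
  rule 3 (vowel merger): yonogew → yonogiw
  rule 4: no change — yonogiw
  rule 5 (pre-nasal raising): yonogiw → yunogiw
  rule 6 (unconditioned shift): yunogiw → yunoyiw
  ⇒ Dotasen yunoyiw

yunoyiw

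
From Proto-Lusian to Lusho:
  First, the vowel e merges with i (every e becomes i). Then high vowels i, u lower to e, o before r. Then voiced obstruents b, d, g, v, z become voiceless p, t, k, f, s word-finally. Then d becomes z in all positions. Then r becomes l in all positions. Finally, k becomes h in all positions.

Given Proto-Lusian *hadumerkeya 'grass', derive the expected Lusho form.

hazumelhiya

Lusho: start from *hadumerkeya.
  rule 1 (vowel merger): hadumerkeya → hadumirkiya
  rule 2 (pre-rhotic lowering): hadumirkiya → hadumerkiya
  rule 3: no change — hadumerkiya
  rule 4 (unconditioned shift): hadumerkiya → hazumerkiya
  rule 5 (unconditioned shift): hazumerkiya → hazumelkiya
  rule 6 (unconditioned shift): hazumelkiya → hazumelhiya
  ⇒ Lusho hazumelhiya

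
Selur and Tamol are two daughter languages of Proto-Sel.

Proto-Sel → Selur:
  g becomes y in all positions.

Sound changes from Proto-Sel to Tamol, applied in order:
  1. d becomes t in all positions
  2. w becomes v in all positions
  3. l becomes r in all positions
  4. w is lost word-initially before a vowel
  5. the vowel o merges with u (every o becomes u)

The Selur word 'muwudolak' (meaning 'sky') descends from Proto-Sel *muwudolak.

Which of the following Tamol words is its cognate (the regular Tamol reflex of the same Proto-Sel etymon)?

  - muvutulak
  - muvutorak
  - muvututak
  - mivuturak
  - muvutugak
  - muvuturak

muvuturak

Tamol: *muwudolak
  muwudolak → muwutolak   [unconditioned shift]
  muwutolak → muvutolak   [unconditioned shift]
  muvutolak → muvutorak   [unconditioned shift]
  muvutorak (rule 4 does not apply)
  muvutorak → muvuturak   [vowel merger]
  giving Tamol muvuturak.
Among the options, 'muvuturak' alone shows every Tamol change applied in order.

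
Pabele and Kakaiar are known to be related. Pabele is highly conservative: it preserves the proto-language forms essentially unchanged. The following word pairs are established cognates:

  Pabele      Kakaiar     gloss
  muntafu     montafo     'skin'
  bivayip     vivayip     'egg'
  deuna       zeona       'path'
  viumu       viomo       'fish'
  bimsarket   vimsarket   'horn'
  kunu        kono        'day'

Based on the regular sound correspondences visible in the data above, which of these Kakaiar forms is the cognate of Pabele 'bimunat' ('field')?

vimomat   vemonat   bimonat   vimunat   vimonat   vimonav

bivayip ~ vivayip, bimsarket ~ vimsarket — Pabele b corresponds to Kakaiar v word-initially before a front vowel.
muntafu ~ montafo, kunu ~ kono — Pabele u corresponds to Kakaiar o after a consonant, before a nasal.
Applying these to Pabele 'bimunat':
  bimunat → vimunat   (b→v word-initially before a front vowel)
  vimunat → vimonat   (u→o after a consonant, before a nasal)
So the Kakaiar cognate is 'vimonat'.

vimonat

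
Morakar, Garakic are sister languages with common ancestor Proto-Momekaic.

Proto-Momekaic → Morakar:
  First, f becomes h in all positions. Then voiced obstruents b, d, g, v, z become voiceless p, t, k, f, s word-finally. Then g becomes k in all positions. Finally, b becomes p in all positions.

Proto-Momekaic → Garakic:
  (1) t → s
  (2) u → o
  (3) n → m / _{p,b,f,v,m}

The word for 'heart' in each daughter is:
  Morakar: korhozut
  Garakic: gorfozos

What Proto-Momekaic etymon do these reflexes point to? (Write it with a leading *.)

*gorfozut

Position 8: Morakar has t, Garakic has s. Taking the neighbouring segments as reconstructed: Morakar t could go back to *t or *d; Garakic s could go back to *t or *s — the one source consistent with every daughter is *t.
Position 1: Morakar has k, Garakic has g. Garakic preserves g here (none of its changes turn any other segment into g), so the proto-segment is *g.
This points to *gorfozut. Verify forward in each daughter:
Morakar: start from *gorfozut.
  rule 1 (unconditioned shift): gorfozut → gorhozut
  rule 2: no change — gorhozut
  rule 3 (unconditioned shift): gorhozut → korhozut
  rule 4: no change — korhozut
  ⇒ Morakar korhozut
Garakic: *gorfozut
  gorfozut → gorfozus   [unconditioned shift]
  gorfozus → gorfozos   [vowel merger]
  gorfozos (rule 3 does not apply)
  giving Garakic gorfozos.
*gorfozut is the unique common source.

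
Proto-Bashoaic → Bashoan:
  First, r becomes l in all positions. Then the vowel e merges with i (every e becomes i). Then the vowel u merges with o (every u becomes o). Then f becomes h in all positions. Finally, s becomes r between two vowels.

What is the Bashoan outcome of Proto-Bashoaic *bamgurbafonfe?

Bashoan: start from *bamgurbafonfe.
  rule 1 (unconditioned shift): bamgurbafonfe → bamgulbafonfe
  rule 2 (vowel merger): bamgulbafonfe → bamgulbafonfi
  rule 3 (vowel merger): bamgulbafonfi → bamgolbafonfi
  rule 4 (unconditioned shift): bamgolbafonfi → bamgolbahonhi
  rule 5: no change — bamgolbahonhi
  ⇒ Bashoan bamgolbahonhi

bamgolbahonhi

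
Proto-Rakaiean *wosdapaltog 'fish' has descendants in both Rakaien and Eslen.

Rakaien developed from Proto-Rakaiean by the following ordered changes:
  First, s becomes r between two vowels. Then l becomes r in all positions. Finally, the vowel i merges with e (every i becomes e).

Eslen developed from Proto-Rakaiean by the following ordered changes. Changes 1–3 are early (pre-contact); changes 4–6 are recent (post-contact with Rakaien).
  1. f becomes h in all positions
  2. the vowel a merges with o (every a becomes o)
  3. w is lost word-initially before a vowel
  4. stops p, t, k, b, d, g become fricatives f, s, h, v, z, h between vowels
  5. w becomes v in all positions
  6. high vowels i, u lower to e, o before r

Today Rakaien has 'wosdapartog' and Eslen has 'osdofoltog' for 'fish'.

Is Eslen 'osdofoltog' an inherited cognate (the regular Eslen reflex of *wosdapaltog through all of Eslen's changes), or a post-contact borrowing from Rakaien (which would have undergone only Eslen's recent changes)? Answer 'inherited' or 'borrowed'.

If inherited, *wosdapaltog would pass through all of Eslen's changes:
Eslen: *wosdapaltog > wosdopoltog > osdopoltog > osdofoltog  (by vowel merger, glide loss, intervocalic lenition)
If borrowed from Rakaien 'wosdapartog' after the early changes, it would undergo only the recent ones:
  rule 4 (intervocalic lenition): wosdapartog → wosdafartog
  rule 5 (unconditioned shift): wosdafartog → vosdafartog
  rule 6 (pre-rhotic lowering): no change (vosdafartog)
  ⇒ as a loan: vosdafartog
Eslen 'osdofoltog' matches the inherited outcome exactly, so it is an inherited cognate, not a loan.

inherited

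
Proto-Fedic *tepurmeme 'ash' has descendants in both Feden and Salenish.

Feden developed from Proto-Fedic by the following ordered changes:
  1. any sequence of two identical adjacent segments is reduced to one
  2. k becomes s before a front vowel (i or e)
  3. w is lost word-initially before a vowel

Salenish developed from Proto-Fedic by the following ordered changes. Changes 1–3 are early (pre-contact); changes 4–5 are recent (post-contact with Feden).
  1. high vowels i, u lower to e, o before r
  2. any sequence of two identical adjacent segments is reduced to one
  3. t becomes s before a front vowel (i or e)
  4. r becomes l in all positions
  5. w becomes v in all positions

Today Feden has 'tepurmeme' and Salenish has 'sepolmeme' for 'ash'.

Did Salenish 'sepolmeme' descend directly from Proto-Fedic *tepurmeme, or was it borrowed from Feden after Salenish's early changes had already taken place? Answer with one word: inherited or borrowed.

If inherited, *tepurmeme would pass through all of Salenish's changes:
Salenish: *tepurmeme > tepormeme > sepormeme > sepolmeme  (by pre-rhotic lowering, palatalisation, unconditioned shift)
If borrowed from Feden 'tepurmeme' after the early changes, it would undergo only the recent ones:
  rule 4 (unconditioned shift): tepurmeme → tepulmeme
  rule 5 (unconditioned shift): no change (tepulmeme)
  ⇒ as a loan: tepulmeme
Salenish 'sepolmeme' matches the inherited outcome exactly, so it is an inherited cognate, not a loan.

inherited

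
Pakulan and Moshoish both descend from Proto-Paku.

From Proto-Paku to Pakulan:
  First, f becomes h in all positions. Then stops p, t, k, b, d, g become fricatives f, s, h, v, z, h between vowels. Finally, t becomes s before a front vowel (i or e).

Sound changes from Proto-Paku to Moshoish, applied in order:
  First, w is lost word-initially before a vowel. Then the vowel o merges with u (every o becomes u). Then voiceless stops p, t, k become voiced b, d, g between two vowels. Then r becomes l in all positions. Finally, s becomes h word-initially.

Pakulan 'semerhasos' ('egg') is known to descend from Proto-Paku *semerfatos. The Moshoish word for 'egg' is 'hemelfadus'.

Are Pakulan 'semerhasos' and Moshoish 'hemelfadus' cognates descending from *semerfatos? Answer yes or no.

Derive the expected Moshoish reflex of *semerfatos:
Moshoish: start from *semerfatos.
  rule 1: no change — semerfatos
  rule 2 (vowel merger): semerfatos → semerfatus
  rule 3 (intervocalic voicing): semerfatus → semerfadus
  rule 4 (unconditioned shift): semerfadus → semelfadus
  rule 5 (debuccalisation): semelfadus → hemelfadus
  ⇒ Moshoish hemelfadus
Moshoish 'hemelfadus' matches the regular reflex exactly, so the pair is cognate.

yes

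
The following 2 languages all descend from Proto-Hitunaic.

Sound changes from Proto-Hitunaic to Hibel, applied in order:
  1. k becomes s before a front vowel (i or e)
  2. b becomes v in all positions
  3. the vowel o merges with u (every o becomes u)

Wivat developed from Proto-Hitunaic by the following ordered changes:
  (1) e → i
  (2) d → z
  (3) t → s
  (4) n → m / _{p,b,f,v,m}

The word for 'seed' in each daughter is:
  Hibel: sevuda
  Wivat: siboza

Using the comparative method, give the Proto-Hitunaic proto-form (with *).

*seboda

Position 3: Hibel has v, Wivat has b. Wivat preserves b here (none of its changes turn any other segment into b), so the proto-segment is *b.
Position 5: Hibel has d, Wivat has z. Hibel preserves d here (none of its changes turn any other segment into d), so the proto-segment is *d.
Position 2: Hibel has e, Wivat has i. Hibel preserves e here (none of its changes turn any other segment into e), so the proto-segment is *e.
This points to *seboda. Verify forward in each daughter:
Hibel: *seboda
  seboda (rule 1 does not apply)
  seboda → sevoda   [unconditioned shift]
  sevoda → sevuda   [vowel merger]
  giving Hibel sevuda.
Wivat: *seboda > siboda > siboza  (by vowel merger, unconditioned shift)
*seboda is the unique common source.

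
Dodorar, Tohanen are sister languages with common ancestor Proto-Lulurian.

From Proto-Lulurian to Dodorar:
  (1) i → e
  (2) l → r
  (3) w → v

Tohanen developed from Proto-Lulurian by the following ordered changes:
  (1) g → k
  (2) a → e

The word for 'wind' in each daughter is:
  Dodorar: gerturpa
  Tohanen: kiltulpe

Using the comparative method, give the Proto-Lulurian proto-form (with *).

Position 6: Dodorar has r, Tohanen has l. Tohanen preserves l here (none of its changes turn any other segment into l), so the proto-segment is *l.
Position 3: Dodorar has r, Tohanen has l. Tohanen preserves l here (none of its changes turn any other segment into l), so the proto-segment is *l.
Position 8: Dodorar has a, Tohanen has e. Dodorar preserves a here (none of its changes turn any other segment into a), so the proto-segment is *a.
Continuing position by position gives *giltulpa; check it forward:
Dodorar: start from *giltulpa.
  rule 1 (vowel merger): giltulpa → geltulpa
  rule 2 (unconditioned shift): geltulpa → gerturpa
  rule 3: no change — gerturpa
  ⇒ Dodorar gerturpa
Tohanen: *giltulpa > kiltulpa > kiltulpe  (by unconditioned shift, vowel merger)
No other proto-form is consistent with every reflex, so the reconstruction is *giltulpa.

*giltulpa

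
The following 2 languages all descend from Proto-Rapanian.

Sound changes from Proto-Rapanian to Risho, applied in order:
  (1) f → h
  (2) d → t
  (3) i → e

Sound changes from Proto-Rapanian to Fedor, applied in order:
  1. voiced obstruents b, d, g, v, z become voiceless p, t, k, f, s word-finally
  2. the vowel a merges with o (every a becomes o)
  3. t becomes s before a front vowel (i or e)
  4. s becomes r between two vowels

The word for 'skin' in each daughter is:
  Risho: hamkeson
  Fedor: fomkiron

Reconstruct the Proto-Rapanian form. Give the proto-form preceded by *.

Position 1: Risho has h, Fedor has f. Taking the neighbouring segments as reconstructed: Risho h could go back to *f or *h; Fedor f can only go back to *f — the one source consistent with every daughter is *f.
Position 5: Risho has e, Fedor has i. Fedor preserves i here (none of its changes turn any other segment into i), so the proto-segment is *i.
Position 6: Risho has s, Fedor has r. Risho preserves s here (none of its changes turn any other segment into s), so the proto-segment is *s.
This points to *famkison. Verify forward in each daughter:
Risho: *famkison
  famkison → hamkison   [unconditioned shift]
  hamkison (rule 2 does not apply)
  hamkison → hamkeson   [vowel merger]
  giving Risho hamkeson.
Fedor: start from *famkison.
  rule 1: no change — famkison
  rule 2 (vowel merger): famkison → fomkison
  rule 3: no change — fomkison
  rule 4 (rhotacism): fomkison → fomkiron
  ⇒ Fedor fomkiron
Only *famkison yields all of Risho hamkeson, Fedor fomkiron.

*famkison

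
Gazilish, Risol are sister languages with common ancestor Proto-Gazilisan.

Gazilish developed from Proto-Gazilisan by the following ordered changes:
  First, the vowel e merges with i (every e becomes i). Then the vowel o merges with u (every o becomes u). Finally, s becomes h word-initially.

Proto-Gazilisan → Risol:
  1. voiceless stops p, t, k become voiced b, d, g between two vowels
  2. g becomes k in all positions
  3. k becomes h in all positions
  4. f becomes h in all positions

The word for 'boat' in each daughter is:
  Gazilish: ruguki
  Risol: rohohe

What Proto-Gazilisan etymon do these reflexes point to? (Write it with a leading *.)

*rogoke

Position 2: Gazilish has u, Risol has o. Risol preserves o here (none of its changes turn any other segment into o), so the proto-segment is *o.
Position 6: Gazilish has i, Risol has e. Risol preserves e here (none of its changes turn any other segment into e), so the proto-segment is *e.
This points to *rogoke. Verify forward in each daughter:
Gazilish: start from *rogoke.
  rule 1 (vowel merger): rogoke → rogoki
  rule 2 (vowel merger): rogoki → ruguki
  rule 3: no change — ruguki
  ⇒ Gazilish ruguki
Risol: *rogoke > rogoge > rokoke > rohohe  (by intervocalic voicing, unconditioned shift, unconditioned shift)
No other proto-form is consistent with every reflex, so the reconstruction is *rogoke.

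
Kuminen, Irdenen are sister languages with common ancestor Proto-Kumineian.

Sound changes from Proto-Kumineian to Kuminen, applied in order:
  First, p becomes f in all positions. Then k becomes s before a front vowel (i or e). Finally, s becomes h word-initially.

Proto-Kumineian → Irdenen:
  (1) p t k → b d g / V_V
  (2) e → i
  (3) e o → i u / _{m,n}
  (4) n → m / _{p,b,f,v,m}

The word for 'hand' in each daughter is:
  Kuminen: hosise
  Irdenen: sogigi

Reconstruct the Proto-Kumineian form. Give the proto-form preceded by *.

*sokike

Position 5: Kuminen has s, Irdenen has g. Taking the neighbouring segments as reconstructed: Kuminen s could go back to *k or *s; Irdenen g could go back to *k or *g — the one source consistent with every daughter is *k.
Position 1: Kuminen has h, Irdenen has s. Irdenen preserves s here (none of its changes turn any other segment into s), so the proto-segment is *s.
This points to *sokike. Verify forward in each daughter:
Kuminen: *sokike > sosise > hosise  (by palatalisation, debuccalisation)
Irdenen: *sokike
  sokike → sogige   [intervocalic voicing]
  sogige → sogigi   [vowel merger]
  sogigi (rule 3 does not apply)
  sogigi (rule 4 does not apply)
  giving Irdenen sogigi.
*sokike is the unique common source.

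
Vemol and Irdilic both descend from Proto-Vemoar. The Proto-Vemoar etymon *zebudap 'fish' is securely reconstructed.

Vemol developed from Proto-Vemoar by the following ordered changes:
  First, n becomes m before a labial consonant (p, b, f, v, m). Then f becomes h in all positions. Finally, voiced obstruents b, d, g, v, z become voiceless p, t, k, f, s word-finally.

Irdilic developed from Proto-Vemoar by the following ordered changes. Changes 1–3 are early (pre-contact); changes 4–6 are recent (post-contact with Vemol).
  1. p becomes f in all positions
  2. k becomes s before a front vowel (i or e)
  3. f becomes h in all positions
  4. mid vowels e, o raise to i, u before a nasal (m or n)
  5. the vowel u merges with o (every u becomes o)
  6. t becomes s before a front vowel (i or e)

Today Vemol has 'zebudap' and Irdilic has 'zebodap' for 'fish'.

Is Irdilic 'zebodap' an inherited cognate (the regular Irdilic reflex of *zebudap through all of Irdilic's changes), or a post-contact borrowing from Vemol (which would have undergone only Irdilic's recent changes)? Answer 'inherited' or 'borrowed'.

borrowed

If inherited, *zebudap would pass through all of Irdilic's changes:
Irdilic: *zebudap
  zebudap → zebudaf   [unconditioned shift]
  zebudaf (rule 2 does not apply)
  zebudaf → zebudah   [unconditioned shift]
  zebudah (rule 4 does not apply)
  zebudah → zebodah   [vowel merger]
  zebodah (rule 6 does not apply)
  giving Irdilic zebodah.
If borrowed from Vemol 'zebudap' after the early changes, it would undergo only the recent ones:
  rule 4 (pre-nasal raising): no change (zebudap)
  rule 5 (vowel merger): zebudap → zebodap
  rule 6 (palatalisation): no change (zebodap)
  ⇒ as a loan: zebodap
Irdilic 'zebodap' matches the loan outcome 'zebodap', not the inherited 'zebodah' — it skipped the early Irdilic changes, so it was borrowed from Vemol.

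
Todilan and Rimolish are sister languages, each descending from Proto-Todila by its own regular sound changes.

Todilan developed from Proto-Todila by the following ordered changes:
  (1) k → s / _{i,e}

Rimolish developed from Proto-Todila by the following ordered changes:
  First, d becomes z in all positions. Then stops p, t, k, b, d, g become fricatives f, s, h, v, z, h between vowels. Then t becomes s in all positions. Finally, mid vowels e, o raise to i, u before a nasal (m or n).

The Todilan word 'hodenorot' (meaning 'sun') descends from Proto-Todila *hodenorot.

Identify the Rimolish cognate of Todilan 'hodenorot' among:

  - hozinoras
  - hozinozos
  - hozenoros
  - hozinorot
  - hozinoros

Rimolish: *hodenorot > hozenorot > hozenoros > hozinoros  (by unconditioned shift, unconditioned shift, pre-nasal raising)
Only 'hozinoros' matches the regular Rimolish development of *hodenorot.

hozinoros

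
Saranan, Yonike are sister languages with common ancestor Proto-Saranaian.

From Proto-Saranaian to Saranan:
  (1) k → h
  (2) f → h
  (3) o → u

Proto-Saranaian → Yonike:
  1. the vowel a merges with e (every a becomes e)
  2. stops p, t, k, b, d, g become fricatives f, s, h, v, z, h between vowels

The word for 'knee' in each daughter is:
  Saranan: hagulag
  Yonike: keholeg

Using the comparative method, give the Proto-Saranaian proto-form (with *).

*kagolag

Position 4: Saranan has u, Yonike has o. Yonike preserves o here (none of its changes turn any other segment into o), so the proto-segment is *o.
Position 6: Saranan has a, Yonike has e. Saranan preserves a here (none of its changes turn any other segment into a), so the proto-segment is *a.
Position 2: Saranan has a, Yonike has e. Saranan preserves a here (none of its changes turn any other segment into a), so the proto-segment is *a.
Continuing position by position gives *kagolag; check it forward:
Saranan: *kagolag
  kagolag → hagolag   [unconditioned shift]
  hagolag (rule 2 does not apply)
  hagolag → hagulag   [vowel merger]
  giving Saranan hagulag.
Yonike: *kagolag
  kagolag → kegoleg   [vowel merger]
  kegoleg → keholeg   [intervocalic lenition]
  giving Yonike keholeg.
*kagolag is the unique common source.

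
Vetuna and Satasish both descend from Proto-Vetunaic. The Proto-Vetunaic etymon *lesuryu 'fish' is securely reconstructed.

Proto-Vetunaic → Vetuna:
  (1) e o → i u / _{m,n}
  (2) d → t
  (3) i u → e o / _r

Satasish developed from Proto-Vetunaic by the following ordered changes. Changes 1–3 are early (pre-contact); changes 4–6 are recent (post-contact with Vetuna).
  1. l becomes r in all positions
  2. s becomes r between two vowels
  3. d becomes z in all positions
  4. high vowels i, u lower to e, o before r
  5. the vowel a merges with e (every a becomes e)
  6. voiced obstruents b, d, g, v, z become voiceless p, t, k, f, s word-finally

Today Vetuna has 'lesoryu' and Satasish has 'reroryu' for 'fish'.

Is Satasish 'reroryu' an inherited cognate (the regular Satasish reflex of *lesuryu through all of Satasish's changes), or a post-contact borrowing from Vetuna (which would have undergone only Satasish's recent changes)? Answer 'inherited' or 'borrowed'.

If inherited, *lesuryu would pass through all of Satasish's changes:
Satasish: *lesuryu
  lesuryu → resuryu   [unconditioned shift]
  resuryu → reruryu   [rhotacism]
  reruryu (rule 3 does not apply)
  reruryu → reroryu   [pre-rhotic lowering]
  reroryu (rule 5 does not apply)
  reroryu (rule 6 does not apply)
  giving Satasish reroryu.
If borrowed from Vetuna 'lesoryu' after the early changes, it would undergo only the recent ones:
  rule 4 (pre-rhotic lowering): no change (lesoryu)
  rule 5 (vowel merger): no change (lesoryu)
  rule 6 (final devoicing): no change (lesoryu)
  ⇒ as a loan: lesoryu
Satasish 'reroryu' matches the inherited outcome exactly, so it is an inherited cognate, not a loan.

inherited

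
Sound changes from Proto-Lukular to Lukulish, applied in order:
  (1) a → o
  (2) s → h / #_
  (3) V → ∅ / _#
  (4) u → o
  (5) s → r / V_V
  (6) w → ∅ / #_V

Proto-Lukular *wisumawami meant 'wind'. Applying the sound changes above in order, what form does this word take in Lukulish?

iromowom

Lukulish: *wisumawami
  wisumawami → wisumowomi   [vowel merger]
  wisumowomi (rule 2 does not apply)
  wisumowomi → wisumowom   [apocope]
  wisumowom → wisomowom   [vowel merger]
  wisomowom → wiromowom   [rhotacism]
  wiromowom → iromowom   [glide loss]
  giving Lukulish iromowom.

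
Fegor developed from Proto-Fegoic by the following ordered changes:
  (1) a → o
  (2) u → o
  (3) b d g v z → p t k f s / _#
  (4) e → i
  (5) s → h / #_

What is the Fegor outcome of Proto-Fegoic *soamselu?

hoomsilo

Fegor: *soamselu > soomselu > soomselo > soomsilo > hoomsilo  (by vowel merger, vowel merger, vowel merger, debuccalisation)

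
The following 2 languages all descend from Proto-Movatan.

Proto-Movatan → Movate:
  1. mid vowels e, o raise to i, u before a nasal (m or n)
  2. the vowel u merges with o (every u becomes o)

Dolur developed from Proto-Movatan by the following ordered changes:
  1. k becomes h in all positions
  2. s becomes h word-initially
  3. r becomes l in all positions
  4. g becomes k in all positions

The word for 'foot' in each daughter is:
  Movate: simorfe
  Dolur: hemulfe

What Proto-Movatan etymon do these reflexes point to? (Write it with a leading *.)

*semurfe

Position 4: Movate has o, Dolur has u. Dolur preserves u here (none of its changes turn any other segment into u), so the proto-segment is *u.
Position 5: Movate has r, Dolur has l. Movate preserves r here (none of its changes turn any other segment into r), so the proto-segment is *r.
Position 1: Movate has s, Dolur has h. Movate preserves s here (none of its changes turn any other segment into s), so the proto-segment is *s.
This points to *semurfe. Verify forward in each daughter:
Movate: *semurfe
  semurfe → simurfe   [pre-nasal raising]
  simurfe → simorfe   [vowel merger]
  giving Movate simorfe.
Dolur: *semurfe > hemurfe > hemulfe  (by debuccalisation, unconditioned shift)
Only *semurfe yields all of Movate simorfe, Dolur hemulfe.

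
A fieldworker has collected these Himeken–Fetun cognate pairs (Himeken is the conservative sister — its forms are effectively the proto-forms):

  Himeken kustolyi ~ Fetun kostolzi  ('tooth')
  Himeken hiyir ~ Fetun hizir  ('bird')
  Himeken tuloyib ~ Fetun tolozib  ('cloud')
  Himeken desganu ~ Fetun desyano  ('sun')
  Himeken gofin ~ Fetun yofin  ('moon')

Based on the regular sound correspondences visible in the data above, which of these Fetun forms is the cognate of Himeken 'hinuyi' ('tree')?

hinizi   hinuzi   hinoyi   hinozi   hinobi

hinozi

kustolyi ~ kostolzi, tuloyib ~ tolozib — Himeken u corresponds to Fetun o after a consonant, before a consonant other than r, m, n, p, b, f, v.
hiyir ~ hizir, tuloyib ~ tolozib — Himeken y corresponds to Fetun z between vowels (before a front vowel).
Applying these to Himeken 'hinuyi':
  hinuyi → hinoyi   (u→o after a consonant, before a consonant other than r, m, n, p, b, f, v)
  hinoyi → hinozi   (y→z between vowels (before a front vowel))
So the Fetun cognate is 'hinozi'.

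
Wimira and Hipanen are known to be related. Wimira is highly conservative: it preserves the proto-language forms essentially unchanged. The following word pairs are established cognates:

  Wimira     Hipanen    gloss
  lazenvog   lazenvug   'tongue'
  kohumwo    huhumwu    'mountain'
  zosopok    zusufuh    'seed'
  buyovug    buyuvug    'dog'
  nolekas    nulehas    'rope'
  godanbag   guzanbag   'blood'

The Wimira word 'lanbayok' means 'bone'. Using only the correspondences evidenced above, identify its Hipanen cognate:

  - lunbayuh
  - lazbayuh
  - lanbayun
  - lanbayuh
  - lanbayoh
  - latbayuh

lanbayuh

lazenvog ~ lazenvug, kohumwo ~ huhumwu — Wimira o corresponds to Hipanen u after a consonant, before a consonant other than r, m, n, p, b, f, v.
zosopok ~ zusufuh — Wimira k corresponds to Hipanen h word-finally.
Applying these to Wimira 'lanbayok':
  lanbayok → lanbayuk   (o→u after a consonant, before a consonant other than r, m, n, p, b, f, v)
  lanbayuk → lanbayuh   (k→h word-finally)
So the Hipanen cognate is 'lanbayuh'.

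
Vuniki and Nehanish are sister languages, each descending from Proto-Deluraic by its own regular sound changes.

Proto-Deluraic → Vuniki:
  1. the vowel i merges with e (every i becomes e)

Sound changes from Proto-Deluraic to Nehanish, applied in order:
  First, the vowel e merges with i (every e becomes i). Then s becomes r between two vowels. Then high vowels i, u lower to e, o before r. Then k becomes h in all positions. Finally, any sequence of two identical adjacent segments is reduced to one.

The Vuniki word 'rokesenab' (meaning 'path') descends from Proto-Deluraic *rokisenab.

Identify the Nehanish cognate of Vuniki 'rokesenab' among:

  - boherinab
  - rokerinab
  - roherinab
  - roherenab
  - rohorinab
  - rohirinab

Nehanish: *rokisenab
  rokisenab → rokisinab   [vowel merger]
  rokisinab → rokirinab   [rhotacism]
  rokirinab → rokerinab   [pre-rhotic lowering]
  rokerinab → roherinab   [unconditioned shift]
  roherinab (rule 5 does not apply)
  giving Nehanish roherinab.

roherinab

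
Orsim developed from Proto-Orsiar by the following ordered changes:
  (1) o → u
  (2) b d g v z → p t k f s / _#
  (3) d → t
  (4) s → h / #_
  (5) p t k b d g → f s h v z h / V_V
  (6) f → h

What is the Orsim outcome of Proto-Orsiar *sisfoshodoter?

Orsim: *sisfoshodoter > sisfushuduter > sisfushututer > hisfushututer > hisfushususer > hishushususer  (by vowel merger, unconditioned shift, debuccalisation, intervocalic lenition, unconditioned shift)

hishushususer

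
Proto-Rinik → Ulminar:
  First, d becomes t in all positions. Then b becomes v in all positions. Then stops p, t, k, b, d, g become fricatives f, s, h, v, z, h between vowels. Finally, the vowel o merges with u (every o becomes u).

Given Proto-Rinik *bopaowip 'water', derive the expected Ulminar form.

vufauwip

Ulminar: *bopaowip > vopaowip > vofaowip > vufauwip  (by unconditioned shift, intervocalic lenition, vowel merger)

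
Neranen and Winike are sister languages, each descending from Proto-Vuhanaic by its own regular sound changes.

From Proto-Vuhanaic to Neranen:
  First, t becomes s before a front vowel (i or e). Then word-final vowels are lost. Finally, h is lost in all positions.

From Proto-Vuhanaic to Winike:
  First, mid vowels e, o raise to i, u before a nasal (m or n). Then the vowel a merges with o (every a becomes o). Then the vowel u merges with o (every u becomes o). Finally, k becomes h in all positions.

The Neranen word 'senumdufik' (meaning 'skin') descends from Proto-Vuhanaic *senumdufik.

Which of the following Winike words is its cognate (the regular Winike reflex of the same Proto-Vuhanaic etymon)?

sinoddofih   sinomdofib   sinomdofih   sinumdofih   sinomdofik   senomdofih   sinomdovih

sinomdofih

Winike: *senumdufik
  senumdufik → sinumdufik   [pre-nasal raising]
  sinumdufik (rule 2 does not apply)
  sinumdufik → sinomdofik   [vowel merger]
  sinomdofik → sinomdofih   [unconditioned shift]
  giving Winike sinomdofih.
The other candidates each miss or misapply at least one Winike change.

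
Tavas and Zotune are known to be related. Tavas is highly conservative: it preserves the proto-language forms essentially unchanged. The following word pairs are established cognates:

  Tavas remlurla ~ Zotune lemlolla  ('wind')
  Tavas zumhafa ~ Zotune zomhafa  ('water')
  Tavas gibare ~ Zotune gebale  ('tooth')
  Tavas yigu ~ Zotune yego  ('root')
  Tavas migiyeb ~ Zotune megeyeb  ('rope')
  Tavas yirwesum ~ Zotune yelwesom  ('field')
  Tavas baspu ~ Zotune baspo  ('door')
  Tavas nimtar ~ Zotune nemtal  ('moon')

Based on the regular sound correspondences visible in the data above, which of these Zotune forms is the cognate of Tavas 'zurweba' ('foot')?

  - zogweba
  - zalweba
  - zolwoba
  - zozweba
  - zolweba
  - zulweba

zolweba

remlurla ~ lemlolla — Tavas u corresponds to Zotune o after a consonant, before r.
remlurla ~ lemlolla, yirwesum ~ yelwesom — Tavas r corresponds to Zotune l after a vowel, before a consonant other than r, m, n, p, b, f, v.
Applying these to Tavas 'zurweba':
  zurweba → zorweba   (u→o after a consonant, before r)
  zorweba → zolweba   (r→l after a vowel, before a consonant other than r, m, n, p, b, f, v)
So the Zotune cognate is 'zolweba'.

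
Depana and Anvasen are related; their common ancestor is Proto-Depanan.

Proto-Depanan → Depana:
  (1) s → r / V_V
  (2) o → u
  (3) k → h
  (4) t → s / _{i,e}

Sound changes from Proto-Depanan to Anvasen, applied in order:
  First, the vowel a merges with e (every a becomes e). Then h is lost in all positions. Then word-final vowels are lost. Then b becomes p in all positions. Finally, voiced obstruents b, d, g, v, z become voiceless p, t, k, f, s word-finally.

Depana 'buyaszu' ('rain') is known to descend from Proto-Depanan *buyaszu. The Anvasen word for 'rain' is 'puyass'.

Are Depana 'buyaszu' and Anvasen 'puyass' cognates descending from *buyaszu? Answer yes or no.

Derive the expected Anvasen reflex of *buyaszu:
Anvasen: start from *buyaszu.
  rule 1 (vowel merger): buyaszu → buyeszu
  rule 2: no change — buyeszu
  rule 3 (apocope): buyeszu → buyesz
  rule 4 (unconditioned shift): buyesz → puyesz
  rule 5 (final devoicing): puyesz → puyess
  ⇒ Anvasen puyess
The regular Anvasen reflex would be 'puyess', but the attested form is 'puyass'. The correspondence is irregular, so they are not cognates (the Anvasen form has a different source).

no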